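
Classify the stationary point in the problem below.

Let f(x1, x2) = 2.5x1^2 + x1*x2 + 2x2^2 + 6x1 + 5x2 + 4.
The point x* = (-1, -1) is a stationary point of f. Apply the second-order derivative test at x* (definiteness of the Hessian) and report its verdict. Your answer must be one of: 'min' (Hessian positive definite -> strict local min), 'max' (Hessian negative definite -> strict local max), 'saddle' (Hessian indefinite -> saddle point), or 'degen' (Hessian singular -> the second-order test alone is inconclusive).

Compute the Hessian H = grad^2 f:
  H = [[5, 1], [1, 4]]
Verify stationarity: grad f(x*) = H x* + g = (0, 0).
Eigenvalues of H: 3.382, 5.618.
Both eigenvalues > 0, so H is positive definite -> x* is a strict local min.

min


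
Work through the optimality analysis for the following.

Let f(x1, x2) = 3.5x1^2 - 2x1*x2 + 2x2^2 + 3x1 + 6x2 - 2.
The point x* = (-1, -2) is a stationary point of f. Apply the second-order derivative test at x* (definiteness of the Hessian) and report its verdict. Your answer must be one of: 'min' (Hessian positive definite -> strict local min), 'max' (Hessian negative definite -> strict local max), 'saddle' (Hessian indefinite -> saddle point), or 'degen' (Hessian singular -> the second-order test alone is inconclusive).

Compute the Hessian H = grad^2 f:
  H = [[7, -2], [-2, 4]]
Verify stationarity: grad f(x*) = H x* + g = (0, 0).
Eigenvalues of H: 3, 8.
Both eigenvalues > 0, so H is positive definite -> x* is a strict local min.

min


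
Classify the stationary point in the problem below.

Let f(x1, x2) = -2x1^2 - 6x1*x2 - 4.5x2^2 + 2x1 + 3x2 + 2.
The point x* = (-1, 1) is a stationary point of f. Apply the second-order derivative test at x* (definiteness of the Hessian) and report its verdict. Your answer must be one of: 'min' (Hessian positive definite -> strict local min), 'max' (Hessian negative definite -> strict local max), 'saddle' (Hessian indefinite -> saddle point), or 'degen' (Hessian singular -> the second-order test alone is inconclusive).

Compute the Hessian H = grad^2 f:
  H = [[-4, -6], [-6, -9]]
Verify stationarity: grad f(x*) = H x* + g = (0, 0).
Eigenvalues of H: -13, 0.
H has a zero eigenvalue (singular; negative semidefinite but not definite), so H is neither positive definite, negative definite, nor indefinite. The second-order test alone is inconclusive -> degen.
(Indeed, f is constant along the null direction of H through x*, so x* is not a strict local extremum.)

degen


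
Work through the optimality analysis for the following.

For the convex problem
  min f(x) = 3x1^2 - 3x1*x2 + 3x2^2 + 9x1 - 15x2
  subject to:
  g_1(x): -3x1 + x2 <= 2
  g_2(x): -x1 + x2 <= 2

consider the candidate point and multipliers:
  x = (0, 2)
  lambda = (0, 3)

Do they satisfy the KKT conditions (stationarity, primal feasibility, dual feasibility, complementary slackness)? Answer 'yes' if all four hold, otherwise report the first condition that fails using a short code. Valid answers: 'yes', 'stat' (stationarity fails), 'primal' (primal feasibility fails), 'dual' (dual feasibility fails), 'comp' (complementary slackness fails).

Gradient of f: grad f(x) = Q x + c = (3, -3)
Constraint values g_i(x) = a_i^T x - b_i:
  g_1((0, 2)) = 0
  g_2((0, 2)) = 0
Stationarity residual: grad f(x) + sum_i lambda_i a_i = (0, 0)
  -> stationarity OK
Primal feasibility (all g_i <= 0): OK
Dual feasibility (all lambda_i >= 0): OK
Complementary slackness (lambda_i * g_i(x) = 0 for all i): OK

Verdict: yes, KKT holds.

yes


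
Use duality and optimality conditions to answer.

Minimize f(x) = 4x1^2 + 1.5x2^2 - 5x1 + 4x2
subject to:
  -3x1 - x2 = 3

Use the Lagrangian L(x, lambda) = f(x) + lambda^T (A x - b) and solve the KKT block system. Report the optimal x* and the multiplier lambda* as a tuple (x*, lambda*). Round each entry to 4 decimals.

Form the Lagrangian:
  L(x, lambda) = (1/2) x^T Q x + c^T x + lambda^T (A x - b)
Stationarity (grad_x L = 0): Q x + c + A^T lambda = 0.
Primal feasibility: A x = b.

This gives the KKT block system:
  [ Q   A^T ] [ x     ]   [-c ]
  [ A    0  ] [ lambda ] = [ b ]

Solving the linear system:
  x*      = (-0.2857, -2.1429)
  lambda* = (-2.4286)
  f(x*)   = 0.0714

x* = (-0.2857, -2.1429), lambda* = (-2.4286)


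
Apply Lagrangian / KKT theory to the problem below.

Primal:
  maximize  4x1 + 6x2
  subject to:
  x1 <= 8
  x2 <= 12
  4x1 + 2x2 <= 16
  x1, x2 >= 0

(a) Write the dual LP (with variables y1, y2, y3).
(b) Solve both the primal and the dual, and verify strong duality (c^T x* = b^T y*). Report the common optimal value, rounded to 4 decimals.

The standard primal-dual pair for 'max c^T x s.t. A x <= b, x >= 0' is:
  Dual:  min b^T y  s.t.  A^T y >= c,  y >= 0.

So the dual LP is:
  minimize  8y1 + 12y2 + 16y3
  subject to:
    y1 + 4y3 >= 4
    y2 + 2y3 >= 6
    y1, y2, y3 >= 0

Solving the primal: x* = (0, 8).
  primal value c^T x* = 48.
Solving the dual: y* = (0, 0, 3).
  dual value b^T y* = 48.
Strong duality: c^T x* = b^T y*. Confirmed.

48


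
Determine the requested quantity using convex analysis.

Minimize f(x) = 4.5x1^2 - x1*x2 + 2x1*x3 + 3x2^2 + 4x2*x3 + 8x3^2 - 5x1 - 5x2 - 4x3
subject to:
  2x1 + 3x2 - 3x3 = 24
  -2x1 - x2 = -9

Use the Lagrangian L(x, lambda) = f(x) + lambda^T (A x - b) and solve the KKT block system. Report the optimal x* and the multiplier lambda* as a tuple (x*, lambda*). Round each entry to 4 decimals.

Form the Lagrangian:
  L(x, lambda) = (1/2) x^T Q x + c^T x + lambda^T (A x - b)
Stationarity (grad_x L = 0): Q x + c + A^T lambda = 0.
Primal feasibility: A x = b.

This gives the KKT block system:
  [ Q   A^T ] [ x     ]   [-c ]
  [ A    0  ] [ lambda ] = [ b ]

Solving the linear system:
  x*      = (2.2347, 4.5307, -1.9795)
  lambda* = (-4.3602, -1.0491)
  f(x*)   = 34.6467

x* = (2.2347, 4.5307, -1.9795), lambda* = (-4.3602, -1.0491)


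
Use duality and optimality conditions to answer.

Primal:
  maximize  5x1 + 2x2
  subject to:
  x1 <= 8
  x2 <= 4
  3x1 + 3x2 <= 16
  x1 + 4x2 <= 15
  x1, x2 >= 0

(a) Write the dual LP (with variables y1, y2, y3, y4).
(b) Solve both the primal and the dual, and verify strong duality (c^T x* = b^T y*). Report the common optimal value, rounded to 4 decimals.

The standard primal-dual pair for 'max c^T x s.t. A x <= b, x >= 0' is:
  Dual:  min b^T y  s.t.  A^T y >= c,  y >= 0.

So the dual LP is:
  minimize  8y1 + 4y2 + 16y3 + 15y4
  subject to:
    y1 + 3y3 + y4 >= 5
    y2 + 3y3 + 4y4 >= 2
    y1, y2, y3, y4 >= 0

Solving the primal: x* = (5.3333, 0).
  primal value c^T x* = 26.6667.
Solving the dual: y* = (0, 0, 1.6667, 0).
  dual value b^T y* = 26.6667.
Strong duality: c^T x* = b^T y*. Confirmed.

26.6667


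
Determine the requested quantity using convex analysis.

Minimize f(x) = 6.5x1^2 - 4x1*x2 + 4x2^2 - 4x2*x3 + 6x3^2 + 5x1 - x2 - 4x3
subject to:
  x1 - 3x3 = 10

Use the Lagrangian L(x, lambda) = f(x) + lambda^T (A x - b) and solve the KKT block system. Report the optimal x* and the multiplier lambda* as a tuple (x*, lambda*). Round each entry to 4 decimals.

Form the Lagrangian:
  L(x, lambda) = (1/2) x^T Q x + c^T x + lambda^T (A x - b)
Stationarity (grad_x L = 0): Q x + c + A^T lambda = 0.
Primal feasibility: A x = b.

This gives the KKT block system:
  [ Q   A^T ] [ x     ]   [-c ]
  [ A    0  ] [ lambda ] = [ b ]

Solving the linear system:
  x*      = (0.134, -1.4523, -3.2887)
  lambda* = (-12.5515)
  f(x*)   = 70.3963

x* = (0.134, -1.4523, -3.2887), lambda* = (-12.5515)


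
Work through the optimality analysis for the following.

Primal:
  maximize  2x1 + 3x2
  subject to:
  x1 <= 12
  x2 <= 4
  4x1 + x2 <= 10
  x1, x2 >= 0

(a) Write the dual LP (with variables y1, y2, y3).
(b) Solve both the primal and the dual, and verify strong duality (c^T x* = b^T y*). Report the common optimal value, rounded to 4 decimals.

The standard primal-dual pair for 'max c^T x s.t. A x <= b, x >= 0' is:
  Dual:  min b^T y  s.t.  A^T y >= c,  y >= 0.

So the dual LP is:
  minimize  12y1 + 4y2 + 10y3
  subject to:
    y1 + 4y3 >= 2
    y2 + y3 >= 3
    y1, y2, y3 >= 0

Solving the primal: x* = (1.5, 4).
  primal value c^T x* = 15.
Solving the dual: y* = (0, 2.5, 0.5).
  dual value b^T y* = 15.
Strong duality: c^T x* = b^T y*. Confirmed.

15


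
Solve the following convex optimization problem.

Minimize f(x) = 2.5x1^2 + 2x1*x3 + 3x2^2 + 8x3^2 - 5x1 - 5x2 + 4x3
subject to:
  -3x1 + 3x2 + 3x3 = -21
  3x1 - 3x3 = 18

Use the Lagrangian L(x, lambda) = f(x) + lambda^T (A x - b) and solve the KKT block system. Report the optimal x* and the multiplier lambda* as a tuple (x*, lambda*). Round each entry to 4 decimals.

Form the Lagrangian:
  L(x, lambda) = (1/2) x^T Q x + c^T x + lambda^T (A x - b)
Stationarity (grad_x L = 0): Q x + c + A^T lambda = 0.
Primal feasibility: A x = b.

This gives the KKT block system:
  [ Q   A^T ] [ x     ]   [-c ]
  [ A    0  ] [ lambda ] = [ b ]

Solving the linear system:
  x*      = (4.36, -1, -1.64)
  lambda* = (3.6667, -0.84)
  f(x*)   = 34.38

x* = (4.36, -1, -1.64), lambda* = (3.6667, -0.84)


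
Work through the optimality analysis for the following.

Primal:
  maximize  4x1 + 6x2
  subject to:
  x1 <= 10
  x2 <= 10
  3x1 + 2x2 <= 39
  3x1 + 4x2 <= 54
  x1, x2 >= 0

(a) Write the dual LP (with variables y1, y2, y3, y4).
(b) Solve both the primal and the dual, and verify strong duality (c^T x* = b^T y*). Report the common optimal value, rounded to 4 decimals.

The standard primal-dual pair for 'max c^T x s.t. A x <= b, x >= 0' is:
  Dual:  min b^T y  s.t.  A^T y >= c,  y >= 0.

So the dual LP is:
  minimize  10y1 + 10y2 + 39y3 + 54y4
  subject to:
    y1 + 3y3 + 3y4 >= 4
    y2 + 2y3 + 4y4 >= 6
    y1, y2, y3, y4 >= 0

Solving the primal: x* = (4.6667, 10).
  primal value c^T x* = 78.6667.
Solving the dual: y* = (0, 0.6667, 0, 1.3333).
  dual value b^T y* = 78.6667.
Strong duality: c^T x* = b^T y*. Confirmed.

78.6667


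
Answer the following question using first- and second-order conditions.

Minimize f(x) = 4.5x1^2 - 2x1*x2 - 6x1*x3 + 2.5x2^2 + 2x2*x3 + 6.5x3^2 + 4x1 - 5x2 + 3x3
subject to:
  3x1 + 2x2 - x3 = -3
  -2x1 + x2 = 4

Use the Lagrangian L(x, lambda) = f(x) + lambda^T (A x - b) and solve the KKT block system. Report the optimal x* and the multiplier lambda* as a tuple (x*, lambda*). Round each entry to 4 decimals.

Form the Lagrangian:
  L(x, lambda) = (1/2) x^T Q x + c^T x + lambda^T (A x - b)
Stationarity (grad_x L = 0): Q x + c + A^T lambda = 0.
Primal feasibility: A x = b.

This gives the KKT block system:
  [ Q   A^T ] [ x     ]   [-c ]
  [ A    0  ] [ lambda ] = [ b ]

Solving the linear system:
  x*      = (-1.7175, 0.5651, -1.0222)
  lambda* = (1.146, -1.5079)
  f(x*)   = -1.646

x* = (-1.7175, 0.5651, -1.0222), lambda* = (1.146, -1.5079)


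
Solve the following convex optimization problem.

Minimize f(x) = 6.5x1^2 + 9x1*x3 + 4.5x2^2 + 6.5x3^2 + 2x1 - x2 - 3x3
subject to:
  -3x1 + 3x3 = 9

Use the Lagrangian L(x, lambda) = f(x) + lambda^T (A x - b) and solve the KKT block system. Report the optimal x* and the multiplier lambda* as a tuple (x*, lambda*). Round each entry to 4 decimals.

Form the Lagrangian:
  L(x, lambda) = (1/2) x^T Q x + c^T x + lambda^T (A x - b)
Stationarity (grad_x L = 0): Q x + c + A^T lambda = 0.
Primal feasibility: A x = b.

This gives the KKT block system:
  [ Q   A^T ] [ x     ]   [-c ]
  [ A    0  ] [ lambda ] = [ b ]

Solving the linear system:
  x*      = (-1.4773, 0.1111, 1.5227)
  lambda* = (-1.1667)
  f(x*)   = 1.4331

x* = (-1.4773, 0.1111, 1.5227), lambda* = (-1.1667)


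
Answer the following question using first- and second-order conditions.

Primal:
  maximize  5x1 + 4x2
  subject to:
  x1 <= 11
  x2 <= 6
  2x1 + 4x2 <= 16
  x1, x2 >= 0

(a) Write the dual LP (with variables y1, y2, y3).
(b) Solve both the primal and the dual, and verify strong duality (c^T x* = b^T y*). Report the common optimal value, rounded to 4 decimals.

The standard primal-dual pair for 'max c^T x s.t. A x <= b, x >= 0' is:
  Dual:  min b^T y  s.t.  A^T y >= c,  y >= 0.

So the dual LP is:
  minimize  11y1 + 6y2 + 16y3
  subject to:
    y1 + 2y3 >= 5
    y2 + 4y3 >= 4
    y1, y2, y3 >= 0

Solving the primal: x* = (8, 0).
  primal value c^T x* = 40.
Solving the dual: y* = (0, 0, 2.5).
  dual value b^T y* = 40.
Strong duality: c^T x* = b^T y*. Confirmed.

40


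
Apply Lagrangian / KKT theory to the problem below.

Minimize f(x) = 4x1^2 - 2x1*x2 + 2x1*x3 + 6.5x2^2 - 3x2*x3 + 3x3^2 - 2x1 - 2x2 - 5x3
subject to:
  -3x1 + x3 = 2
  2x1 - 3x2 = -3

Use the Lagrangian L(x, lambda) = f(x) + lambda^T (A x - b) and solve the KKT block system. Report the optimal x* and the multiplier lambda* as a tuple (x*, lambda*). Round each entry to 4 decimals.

Form the Lagrangian:
  L(x, lambda) = (1/2) x^T Q x + c^T x + lambda^T (A x - b)
Stationarity (grad_x L = 0): Q x + c + A^T lambda = 0.
Primal feasibility: A x = b.

This gives the KKT block system:
  [ Q   A^T ] [ x     ]   [-c ]
  [ A    0  ] [ lambda ] = [ b ]

Solving the linear system:
  x*      = (-0.2355, 0.843, 1.2935)
  lambda* = (0.2389, 1.8498)
  f(x*)   = -1.3055

x* = (-0.2355, 0.843, 1.2935), lambda* = (0.2389, 1.8498)


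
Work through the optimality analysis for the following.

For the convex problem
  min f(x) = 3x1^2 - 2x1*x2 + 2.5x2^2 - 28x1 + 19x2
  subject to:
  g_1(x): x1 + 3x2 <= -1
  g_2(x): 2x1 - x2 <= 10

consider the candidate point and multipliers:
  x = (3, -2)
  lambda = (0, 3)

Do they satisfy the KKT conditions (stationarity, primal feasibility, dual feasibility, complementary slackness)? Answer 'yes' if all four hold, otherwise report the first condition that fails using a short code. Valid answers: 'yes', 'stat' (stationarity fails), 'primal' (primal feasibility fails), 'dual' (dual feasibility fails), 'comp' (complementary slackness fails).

Gradient of f: grad f(x) = Q x + c = (-6, 3)
Constraint values g_i(x) = a_i^T x - b_i:
  g_1((3, -2)) = -2
  g_2((3, -2)) = -2
Stationarity residual: grad f(x) + sum_i lambda_i a_i = (0, 0)
  -> stationarity OK
Primal feasibility (all g_i <= 0): OK
Dual feasibility (all lambda_i >= 0): OK
Complementary slackness (lambda_i * g_i(x) = 0 for all i): FAILS

Verdict: the first failing condition is complementary_slackness -> comp.

comp


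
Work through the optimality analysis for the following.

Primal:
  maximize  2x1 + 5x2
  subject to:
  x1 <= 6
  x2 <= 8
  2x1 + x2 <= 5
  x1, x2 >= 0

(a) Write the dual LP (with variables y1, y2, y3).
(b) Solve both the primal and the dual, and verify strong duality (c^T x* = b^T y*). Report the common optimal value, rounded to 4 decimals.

The standard primal-dual pair for 'max c^T x s.t. A x <= b, x >= 0' is:
  Dual:  min b^T y  s.t.  A^T y >= c,  y >= 0.

So the dual LP is:
  minimize  6y1 + 8y2 + 5y3
  subject to:
    y1 + 2y3 >= 2
    y2 + y3 >= 5
    y1, y2, y3 >= 0

Solving the primal: x* = (0, 5).
  primal value c^T x* = 25.
Solving the dual: y* = (0, 0, 5).
  dual value b^T y* = 25.
Strong duality: c^T x* = b^T y*. Confirmed.

25


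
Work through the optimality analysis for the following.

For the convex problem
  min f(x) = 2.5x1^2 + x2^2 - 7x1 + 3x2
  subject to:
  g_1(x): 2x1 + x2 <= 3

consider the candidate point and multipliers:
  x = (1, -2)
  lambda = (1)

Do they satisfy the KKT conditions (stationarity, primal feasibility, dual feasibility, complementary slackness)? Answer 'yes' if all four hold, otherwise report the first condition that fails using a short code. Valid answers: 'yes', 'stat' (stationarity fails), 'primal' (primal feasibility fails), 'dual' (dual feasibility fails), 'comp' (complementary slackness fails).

Gradient of f: grad f(x) = Q x + c = (-2, -1)
Constraint values g_i(x) = a_i^T x - b_i:
  g_1((1, -2)) = -3
Stationarity residual: grad f(x) + sum_i lambda_i a_i = (0, 0)
  -> stationarity OK
Primal feasibility (all g_i <= 0): OK
Dual feasibility (all lambda_i >= 0): OK
Complementary slackness (lambda_i * g_i(x) = 0 for all i): FAILS

Verdict: the first failing condition is complementary_slackness -> comp.

comp


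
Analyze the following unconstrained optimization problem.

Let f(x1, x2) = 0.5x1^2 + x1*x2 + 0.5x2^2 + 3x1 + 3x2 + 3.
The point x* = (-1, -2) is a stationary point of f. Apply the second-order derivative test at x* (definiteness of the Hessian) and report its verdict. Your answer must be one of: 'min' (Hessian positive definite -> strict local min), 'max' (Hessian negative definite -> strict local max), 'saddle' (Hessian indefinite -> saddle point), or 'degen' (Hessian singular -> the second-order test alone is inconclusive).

Compute the Hessian H = grad^2 f:
  H = [[1, 1], [1, 1]]
Verify stationarity: grad f(x*) = H x* + g = (0, 0).
Eigenvalues of H: 0, 2.
H has a zero eigenvalue (singular; positive semidefinite but not definite), so H is neither positive definite, negative definite, nor indefinite. The second-order test alone is inconclusive -> degen.
(Indeed, f is constant along the null direction of H through x*, so x* is not a strict local extremum.)

degen


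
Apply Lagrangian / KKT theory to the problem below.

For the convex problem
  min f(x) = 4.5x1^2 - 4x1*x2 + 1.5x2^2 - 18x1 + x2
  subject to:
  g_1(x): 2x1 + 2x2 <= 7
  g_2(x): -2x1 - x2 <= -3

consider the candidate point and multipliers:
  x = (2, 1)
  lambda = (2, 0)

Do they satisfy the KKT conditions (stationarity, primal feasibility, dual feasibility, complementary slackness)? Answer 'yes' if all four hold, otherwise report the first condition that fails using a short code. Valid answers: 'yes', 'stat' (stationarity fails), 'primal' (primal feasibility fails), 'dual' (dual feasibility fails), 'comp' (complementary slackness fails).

Gradient of f: grad f(x) = Q x + c = (-4, -4)
Constraint values g_i(x) = a_i^T x - b_i:
  g_1((2, 1)) = -1
  g_2((2, 1)) = -2
Stationarity residual: grad f(x) + sum_i lambda_i a_i = (0, 0)
  -> stationarity OK
Primal feasibility (all g_i <= 0): OK
Dual feasibility (all lambda_i >= 0): OK
Complementary slackness (lambda_i * g_i(x) = 0 for all i): FAILS

Verdict: the first failing condition is complementary_slackness -> comp.

comp


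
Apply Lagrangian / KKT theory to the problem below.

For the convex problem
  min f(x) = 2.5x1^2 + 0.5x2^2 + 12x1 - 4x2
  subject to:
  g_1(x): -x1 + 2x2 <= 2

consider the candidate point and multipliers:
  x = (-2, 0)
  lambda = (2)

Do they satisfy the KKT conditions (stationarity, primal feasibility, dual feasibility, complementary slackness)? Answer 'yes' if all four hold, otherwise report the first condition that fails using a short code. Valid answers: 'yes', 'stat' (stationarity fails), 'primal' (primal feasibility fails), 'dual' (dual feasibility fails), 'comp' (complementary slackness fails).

Gradient of f: grad f(x) = Q x + c = (2, -4)
Constraint values g_i(x) = a_i^T x - b_i:
  g_1((-2, 0)) = 0
Stationarity residual: grad f(x) + sum_i lambda_i a_i = (0, 0)
  -> stationarity OK
Primal feasibility (all g_i <= 0): OK
Dual feasibility (all lambda_i >= 0): OK
Complementary slackness (lambda_i * g_i(x) = 0 for all i): OK

Verdict: yes, KKT holds.

yes


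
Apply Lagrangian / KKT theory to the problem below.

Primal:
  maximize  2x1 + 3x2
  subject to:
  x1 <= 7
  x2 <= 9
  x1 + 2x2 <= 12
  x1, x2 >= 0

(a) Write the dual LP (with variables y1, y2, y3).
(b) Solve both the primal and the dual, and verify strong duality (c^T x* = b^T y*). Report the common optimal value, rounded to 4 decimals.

The standard primal-dual pair for 'max c^T x s.t. A x <= b, x >= 0' is:
  Dual:  min b^T y  s.t.  A^T y >= c,  y >= 0.

So the dual LP is:
  minimize  7y1 + 9y2 + 12y3
  subject to:
    y1 + y3 >= 2
    y2 + 2y3 >= 3
    y1, y2, y3 >= 0

Solving the primal: x* = (7, 2.5).
  primal value c^T x* = 21.5.
Solving the dual: y* = (0.5, 0, 1.5).
  dual value b^T y* = 21.5.
Strong duality: c^T x* = b^T y*. Confirmed.

21.5


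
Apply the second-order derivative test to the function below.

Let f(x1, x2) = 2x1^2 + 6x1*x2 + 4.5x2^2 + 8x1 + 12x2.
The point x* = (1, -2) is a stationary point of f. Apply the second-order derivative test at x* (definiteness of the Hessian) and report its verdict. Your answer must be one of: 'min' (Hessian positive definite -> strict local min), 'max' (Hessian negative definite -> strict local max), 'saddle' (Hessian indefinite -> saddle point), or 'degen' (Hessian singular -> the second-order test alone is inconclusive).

Compute the Hessian H = grad^2 f:
  H = [[4, 6], [6, 9]]
Verify stationarity: grad f(x*) = H x* + g = (0, 0).
Eigenvalues of H: 0, 13.
H has a zero eigenvalue (singular; positive semidefinite but not definite), so H is neither positive definite, negative definite, nor indefinite. The second-order test alone is inconclusive -> degen.
(Indeed, f is constant along the null direction of H through x*, so x* is not a strict local extremum.)

degen


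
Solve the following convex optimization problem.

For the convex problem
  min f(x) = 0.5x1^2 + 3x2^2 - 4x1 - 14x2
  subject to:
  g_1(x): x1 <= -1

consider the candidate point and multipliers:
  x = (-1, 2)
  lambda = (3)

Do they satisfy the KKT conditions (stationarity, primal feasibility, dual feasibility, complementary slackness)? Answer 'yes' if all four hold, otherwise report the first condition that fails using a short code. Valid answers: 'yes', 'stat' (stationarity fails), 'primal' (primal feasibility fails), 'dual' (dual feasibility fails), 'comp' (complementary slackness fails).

Gradient of f: grad f(x) = Q x + c = (-5, -2)
Constraint values g_i(x) = a_i^T x - b_i:
  g_1((-1, 2)) = 0
Stationarity residual: grad f(x) + sum_i lambda_i a_i = (-2, -2)
  -> stationarity FAILS
Primal feasibility (all g_i <= 0): OK
Dual feasibility (all lambda_i >= 0): OK
Complementary slackness (lambda_i * g_i(x) = 0 for all i): OK

Verdict: the first failing condition is stationarity -> stat.

stat


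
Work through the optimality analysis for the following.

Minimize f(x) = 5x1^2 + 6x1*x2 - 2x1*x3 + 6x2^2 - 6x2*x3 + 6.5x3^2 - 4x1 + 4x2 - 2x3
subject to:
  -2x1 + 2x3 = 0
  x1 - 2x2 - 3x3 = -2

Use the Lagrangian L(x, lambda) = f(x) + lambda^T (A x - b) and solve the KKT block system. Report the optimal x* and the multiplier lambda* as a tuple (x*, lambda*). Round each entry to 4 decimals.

Form the Lagrangian:
  L(x, lambda) = (1/2) x^T Q x + c^T x + lambda^T (A x - b)
Stationarity (grad_x L = 0): Q x + c + A^T lambda = 0.
Primal feasibility: A x = b.

This gives the KKT block system:
  [ Q   A^T ] [ x     ]   [-c ]
  [ A    0  ] [ lambda ] = [ b ]

Solving the linear system:
  x*      = (0.7097, 0.2903, 0.7097)
  lambda* = (3.5806, 3.7419)
  f(x*)   = 2.1935

x* = (0.7097, 0.2903, 0.7097), lambda* = (3.5806, 3.7419)


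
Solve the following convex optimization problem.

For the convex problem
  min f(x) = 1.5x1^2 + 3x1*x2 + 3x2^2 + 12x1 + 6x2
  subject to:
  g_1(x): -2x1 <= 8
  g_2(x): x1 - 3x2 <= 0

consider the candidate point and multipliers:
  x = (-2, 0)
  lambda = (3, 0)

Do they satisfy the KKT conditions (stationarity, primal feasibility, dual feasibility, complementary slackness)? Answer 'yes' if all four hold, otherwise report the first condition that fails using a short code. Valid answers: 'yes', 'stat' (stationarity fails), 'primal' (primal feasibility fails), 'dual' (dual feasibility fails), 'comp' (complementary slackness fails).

Gradient of f: grad f(x) = Q x + c = (6, 0)
Constraint values g_i(x) = a_i^T x - b_i:
  g_1((-2, 0)) = -4
  g_2((-2, 0)) = -2
Stationarity residual: grad f(x) + sum_i lambda_i a_i = (0, 0)
  -> stationarity OK
Primal feasibility (all g_i <= 0): OK
Dual feasibility (all lambda_i >= 0): OK
Complementary slackness (lambda_i * g_i(x) = 0 for all i): FAILS

Verdict: the first failing condition is complementary_slackness -> comp.

comp


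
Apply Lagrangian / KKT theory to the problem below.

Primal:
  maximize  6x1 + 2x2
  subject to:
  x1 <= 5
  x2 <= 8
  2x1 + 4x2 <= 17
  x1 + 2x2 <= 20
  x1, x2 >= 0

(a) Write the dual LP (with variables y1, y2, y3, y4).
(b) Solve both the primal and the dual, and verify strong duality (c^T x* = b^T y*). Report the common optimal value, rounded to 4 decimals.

The standard primal-dual pair for 'max c^T x s.t. A x <= b, x >= 0' is:
  Dual:  min b^T y  s.t.  A^T y >= c,  y >= 0.

So the dual LP is:
  minimize  5y1 + 8y2 + 17y3 + 20y4
  subject to:
    y1 + 2y3 + y4 >= 6
    y2 + 4y3 + 2y4 >= 2
    y1, y2, y3, y4 >= 0

Solving the primal: x* = (5, 1.75).
  primal value c^T x* = 33.5.
Solving the dual: y* = (5, 0, 0.5, 0).
  dual value b^T y* = 33.5.
Strong duality: c^T x* = b^T y*. Confirmed.

33.5


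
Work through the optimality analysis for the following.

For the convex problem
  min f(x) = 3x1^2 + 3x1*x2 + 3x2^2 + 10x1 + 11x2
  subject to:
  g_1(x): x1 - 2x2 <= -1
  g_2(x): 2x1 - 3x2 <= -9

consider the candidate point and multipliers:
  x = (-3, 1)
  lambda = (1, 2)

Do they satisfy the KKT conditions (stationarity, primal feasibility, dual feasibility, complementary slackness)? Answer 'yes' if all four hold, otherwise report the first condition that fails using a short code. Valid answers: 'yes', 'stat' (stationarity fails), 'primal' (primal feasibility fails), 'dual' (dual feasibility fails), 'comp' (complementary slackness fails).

Gradient of f: grad f(x) = Q x + c = (-5, 8)
Constraint values g_i(x) = a_i^T x - b_i:
  g_1((-3, 1)) = -4
  g_2((-3, 1)) = 0
Stationarity residual: grad f(x) + sum_i lambda_i a_i = (0, 0)
  -> stationarity OK
Primal feasibility (all g_i <= 0): OK
Dual feasibility (all lambda_i >= 0): OK
Complementary slackness (lambda_i * g_i(x) = 0 for all i): FAILS

Verdict: the first failing condition is complementary_slackness -> comp.

comp


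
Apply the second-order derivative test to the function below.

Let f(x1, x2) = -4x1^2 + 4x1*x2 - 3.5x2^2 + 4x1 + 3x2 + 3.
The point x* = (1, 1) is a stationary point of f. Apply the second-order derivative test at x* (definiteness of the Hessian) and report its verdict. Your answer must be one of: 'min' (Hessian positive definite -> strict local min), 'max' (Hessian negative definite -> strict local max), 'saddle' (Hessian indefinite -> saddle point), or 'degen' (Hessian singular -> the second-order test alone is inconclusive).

Compute the Hessian H = grad^2 f:
  H = [[-8, 4], [4, -7]]
Verify stationarity: grad f(x*) = H x* + g = (0, 0).
Eigenvalues of H: -11.5311, -3.4689.
Both eigenvalues < 0, so H is negative definite -> x* is a strict local max.

max


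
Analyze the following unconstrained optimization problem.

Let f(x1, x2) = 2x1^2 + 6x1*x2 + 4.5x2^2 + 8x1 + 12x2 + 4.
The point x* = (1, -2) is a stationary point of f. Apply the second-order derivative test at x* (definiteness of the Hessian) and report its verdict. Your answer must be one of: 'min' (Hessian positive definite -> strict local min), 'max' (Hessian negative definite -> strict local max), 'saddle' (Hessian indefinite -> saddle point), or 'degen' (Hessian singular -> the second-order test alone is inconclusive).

Compute the Hessian H = grad^2 f:
  H = [[4, 6], [6, 9]]
Verify stationarity: grad f(x*) = H x* + g = (0, 0).
Eigenvalues of H: 0, 13.
H has a zero eigenvalue (singular; positive semidefinite but not definite), so H is neither positive definite, negative definite, nor indefinite. The second-order test alone is inconclusive -> degen.
(Indeed, f is constant along the null direction of H through x*, so x* is not a strict local extremum.)

degen


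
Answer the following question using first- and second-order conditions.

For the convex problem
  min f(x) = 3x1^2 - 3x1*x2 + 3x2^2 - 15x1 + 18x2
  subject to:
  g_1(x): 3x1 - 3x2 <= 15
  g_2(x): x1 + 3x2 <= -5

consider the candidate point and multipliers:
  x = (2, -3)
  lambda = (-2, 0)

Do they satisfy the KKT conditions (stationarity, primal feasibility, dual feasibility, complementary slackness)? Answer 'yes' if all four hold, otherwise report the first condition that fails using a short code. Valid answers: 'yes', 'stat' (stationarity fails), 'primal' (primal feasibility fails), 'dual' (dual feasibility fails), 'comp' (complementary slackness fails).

Gradient of f: grad f(x) = Q x + c = (6, -6)
Constraint values g_i(x) = a_i^T x - b_i:
  g_1((2, -3)) = 0
  g_2((2, -3)) = -2
Stationarity residual: grad f(x) + sum_i lambda_i a_i = (0, 0)
  -> stationarity OK
Primal feasibility (all g_i <= 0): OK
Dual feasibility (all lambda_i >= 0): FAILS
Complementary slackness (lambda_i * g_i(x) = 0 for all i): OK

Verdict: the first failing condition is dual_feasibility -> dual.

dual


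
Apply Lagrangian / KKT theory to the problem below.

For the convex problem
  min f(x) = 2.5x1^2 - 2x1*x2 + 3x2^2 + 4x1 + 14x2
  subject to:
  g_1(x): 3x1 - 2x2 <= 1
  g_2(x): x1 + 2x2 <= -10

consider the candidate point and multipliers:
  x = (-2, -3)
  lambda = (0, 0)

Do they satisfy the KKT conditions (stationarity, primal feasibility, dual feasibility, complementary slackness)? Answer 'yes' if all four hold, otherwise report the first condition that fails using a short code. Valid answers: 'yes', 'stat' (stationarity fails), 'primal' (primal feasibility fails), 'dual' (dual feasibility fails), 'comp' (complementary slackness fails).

Gradient of f: grad f(x) = Q x + c = (0, 0)
Constraint values g_i(x) = a_i^T x - b_i:
  g_1((-2, -3)) = -1
  g_2((-2, -3)) = 2
Stationarity residual: grad f(x) + sum_i lambda_i a_i = (0, 0)
  -> stationarity OK
Primal feasibility (all g_i <= 0): FAILS
Dual feasibility (all lambda_i >= 0): OK
Complementary slackness (lambda_i * g_i(x) = 0 for all i): OK

Verdict: the first failing condition is primal_feasibility -> primal.

primal


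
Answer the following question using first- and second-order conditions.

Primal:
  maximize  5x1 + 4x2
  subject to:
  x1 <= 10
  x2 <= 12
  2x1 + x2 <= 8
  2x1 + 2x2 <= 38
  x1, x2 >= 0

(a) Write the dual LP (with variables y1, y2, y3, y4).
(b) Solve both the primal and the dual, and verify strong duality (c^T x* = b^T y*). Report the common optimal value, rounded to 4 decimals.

The standard primal-dual pair for 'max c^T x s.t. A x <= b, x >= 0' is:
  Dual:  min b^T y  s.t.  A^T y >= c,  y >= 0.

So the dual LP is:
  minimize  10y1 + 12y2 + 8y3 + 38y4
  subject to:
    y1 + 2y3 + 2y4 >= 5
    y2 + y3 + 2y4 >= 4
    y1, y2, y3, y4 >= 0

Solving the primal: x* = (0, 8).
  primal value c^T x* = 32.
Solving the dual: y* = (0, 0, 4, 0).
  dual value b^T y* = 32.
Strong duality: c^T x* = b^T y*. Confirmed.

32


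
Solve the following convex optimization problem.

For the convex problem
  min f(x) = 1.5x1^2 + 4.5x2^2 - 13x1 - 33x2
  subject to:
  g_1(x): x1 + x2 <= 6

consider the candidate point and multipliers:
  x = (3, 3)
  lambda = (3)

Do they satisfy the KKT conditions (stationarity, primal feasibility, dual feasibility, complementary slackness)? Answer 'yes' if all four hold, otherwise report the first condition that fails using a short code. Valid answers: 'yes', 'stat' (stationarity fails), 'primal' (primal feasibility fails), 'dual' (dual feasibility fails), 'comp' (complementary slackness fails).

Gradient of f: grad f(x) = Q x + c = (-4, -6)
Constraint values g_i(x) = a_i^T x - b_i:
  g_1((3, 3)) = 0
Stationarity residual: grad f(x) + sum_i lambda_i a_i = (-1, -3)
  -> stationarity FAILS
Primal feasibility (all g_i <= 0): OK
Dual feasibility (all lambda_i >= 0): OK
Complementary slackness (lambda_i * g_i(x) = 0 for all i): OK

Verdict: the first failing condition is stationarity -> stat.

stat


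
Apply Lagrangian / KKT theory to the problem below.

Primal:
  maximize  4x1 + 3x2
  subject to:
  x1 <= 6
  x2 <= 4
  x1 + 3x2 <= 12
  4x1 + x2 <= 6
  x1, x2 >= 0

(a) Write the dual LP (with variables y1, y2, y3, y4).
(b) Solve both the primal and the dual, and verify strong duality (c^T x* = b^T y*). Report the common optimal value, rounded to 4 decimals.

The standard primal-dual pair for 'max c^T x s.t. A x <= b, x >= 0' is:
  Dual:  min b^T y  s.t.  A^T y >= c,  y >= 0.

So the dual LP is:
  minimize  6y1 + 4y2 + 12y3 + 6y4
  subject to:
    y1 + y3 + 4y4 >= 4
    y2 + 3y3 + y4 >= 3
    y1, y2, y3, y4 >= 0

Solving the primal: x* = (0.5455, 3.8182).
  primal value c^T x* = 13.6364.
Solving the dual: y* = (0, 0, 0.7273, 0.8182).
  dual value b^T y* = 13.6364.
Strong duality: c^T x* = b^T y*. Confirmed.

13.6364


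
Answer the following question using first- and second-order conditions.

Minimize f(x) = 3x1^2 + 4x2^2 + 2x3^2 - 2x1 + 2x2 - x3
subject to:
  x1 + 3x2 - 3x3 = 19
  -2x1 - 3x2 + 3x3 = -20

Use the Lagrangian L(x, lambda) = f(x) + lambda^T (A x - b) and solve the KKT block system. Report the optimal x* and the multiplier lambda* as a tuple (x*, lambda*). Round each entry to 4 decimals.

Form the Lagrangian:
  L(x, lambda) = (1/2) x^T Q x + c^T x + lambda^T (A x - b)
Stationarity (grad_x L = 0): Q x + c + A^T lambda = 0.
Primal feasibility: A x = b.

This gives the KKT block system:
  [ Q   A^T ] [ x     ]   [-c ]
  [ A    0  ] [ lambda ] = [ b ]

Solving the linear system:
  x*      = (1, 1.9167, -4.0833)
  lambda* = (-7.5556, -1.7778)
  f(x*)   = 56.9583

x* = (1, 1.9167, -4.0833), lambda* = (-7.5556, -1.7778)


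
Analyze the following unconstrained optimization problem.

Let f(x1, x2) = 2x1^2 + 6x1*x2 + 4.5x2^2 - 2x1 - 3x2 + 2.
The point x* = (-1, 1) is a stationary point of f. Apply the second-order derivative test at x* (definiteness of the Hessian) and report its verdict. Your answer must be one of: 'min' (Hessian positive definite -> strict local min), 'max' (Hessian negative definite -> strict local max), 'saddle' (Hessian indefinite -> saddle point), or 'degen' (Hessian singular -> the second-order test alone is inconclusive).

Compute the Hessian H = grad^2 f:
  H = [[4, 6], [6, 9]]
Verify stationarity: grad f(x*) = H x* + g = (0, 0).
Eigenvalues of H: 0, 13.
H has a zero eigenvalue (singular; positive semidefinite but not definite), so H is neither positive definite, negative definite, nor indefinite. The second-order test alone is inconclusive -> degen.
(Indeed, f is constant along the null direction of H through x*, so x* is not a strict local extremum.)

degen


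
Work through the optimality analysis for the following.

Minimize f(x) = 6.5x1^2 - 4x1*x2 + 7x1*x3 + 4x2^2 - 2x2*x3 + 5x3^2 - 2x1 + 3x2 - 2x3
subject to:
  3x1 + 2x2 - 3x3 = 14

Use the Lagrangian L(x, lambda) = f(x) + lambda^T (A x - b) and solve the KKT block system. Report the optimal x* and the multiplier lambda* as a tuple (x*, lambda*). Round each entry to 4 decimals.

Form the Lagrangian:
  L(x, lambda) = (1/2) x^T Q x + c^T x + lambda^T (A x - b)
Stationarity (grad_x L = 0): Q x + c + A^T lambda = 0.
Primal feasibility: A x = b.

This gives the KKT block system:
  [ Q   A^T ] [ x     ]   [-c ]
  [ A    0  ] [ lambda ] = [ b ]

Solving the linear system:
  x*      = (2.1227, 0.899, -1.9447)
  lambda* = (-2.7953)
  f(x*)   = 20.7378

x* = (2.1227, 0.899, -1.9447), lambda* = (-2.7953)


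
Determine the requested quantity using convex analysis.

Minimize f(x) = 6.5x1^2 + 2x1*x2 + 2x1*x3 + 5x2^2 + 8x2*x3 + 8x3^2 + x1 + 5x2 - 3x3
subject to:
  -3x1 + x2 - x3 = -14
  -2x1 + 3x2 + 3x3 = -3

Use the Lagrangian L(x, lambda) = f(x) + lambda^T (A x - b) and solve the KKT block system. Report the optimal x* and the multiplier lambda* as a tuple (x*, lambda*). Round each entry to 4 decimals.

Form the Lagrangian:
  L(x, lambda) = (1/2) x^T Q x + c^T x + lambda^T (A x - b)
Stationarity (grad_x L = 0): Q x + c + A^T lambda = 0.
Primal feasibility: A x = b.

This gives the KKT block system:
  [ Q   A^T ] [ x     ]   [-c ]
  [ A    0  ] [ lambda ] = [ b ]

Solving the linear system:
  x*      = (2.2217, -3.4268, 3.908)
  lambda* = (15.0588, -7.1659)
  f(x*)   = 81.3446

x* = (2.2217, -3.4268, 3.908), lambda* = (15.0588, -7.1659)


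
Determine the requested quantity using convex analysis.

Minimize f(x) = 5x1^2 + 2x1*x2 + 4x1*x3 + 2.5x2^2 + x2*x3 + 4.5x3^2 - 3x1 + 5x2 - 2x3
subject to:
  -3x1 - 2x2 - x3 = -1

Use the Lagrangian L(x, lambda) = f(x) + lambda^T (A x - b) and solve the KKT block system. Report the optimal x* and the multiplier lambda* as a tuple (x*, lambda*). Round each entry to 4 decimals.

Form the Lagrangian:
  L(x, lambda) = (1/2) x^T Q x + c^T x + lambda^T (A x - b)
Stationarity (grad_x L = 0): Q x + c + A^T lambda = 0.
Primal feasibility: A x = b.

This gives the KKT block system:
  [ Q   A^T ] [ x     ]   [-c ]
  [ A    0  ] [ lambda ] = [ b ]

Solving the linear system:
  x*      = (0.837, -0.8018, 0.0925)
  lambda* = (1.3789)
  f(x*)   = -2.663

x* = (0.837, -0.8018, 0.0925), lambda* = (1.3789)


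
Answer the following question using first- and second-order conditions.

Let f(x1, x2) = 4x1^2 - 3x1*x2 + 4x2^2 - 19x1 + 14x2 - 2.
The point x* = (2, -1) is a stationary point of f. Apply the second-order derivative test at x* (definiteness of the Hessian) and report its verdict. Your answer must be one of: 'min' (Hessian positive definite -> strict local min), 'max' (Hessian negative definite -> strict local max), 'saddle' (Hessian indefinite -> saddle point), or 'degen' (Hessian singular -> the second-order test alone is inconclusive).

Compute the Hessian H = grad^2 f:
  H = [[8, -3], [-3, 8]]
Verify stationarity: grad f(x*) = H x* + g = (0, 0).
Eigenvalues of H: 5, 11.
Both eigenvalues > 0, so H is positive definite -> x* is a strict local min.

min


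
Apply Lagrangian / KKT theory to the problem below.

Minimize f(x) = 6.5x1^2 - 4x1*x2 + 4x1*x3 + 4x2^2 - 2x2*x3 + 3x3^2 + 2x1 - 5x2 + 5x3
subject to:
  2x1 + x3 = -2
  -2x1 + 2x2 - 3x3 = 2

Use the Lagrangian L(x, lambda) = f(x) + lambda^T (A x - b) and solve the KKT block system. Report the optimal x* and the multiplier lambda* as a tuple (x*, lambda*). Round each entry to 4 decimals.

Form the Lagrangian:
  L(x, lambda) = (1/2) x^T Q x + c^T x + lambda^T (A x - b)
Stationarity (grad_x L = 0): Q x + c + A^T lambda = 0.
Primal feasibility: A x = b.

This gives the KKT block system:
  [ Q   A^T ] [ x     ]   [-c ]
  [ A    0  ] [ lambda ] = [ b ]

Solving the linear system:
  x*      = (-0.7925, -0.4151, -0.4151)
  lambda* = (6.3113, 2.1604)
  f(x*)   = 3.3585

x* = (-0.7925, -0.4151, -0.4151), lambda* = (6.3113, 2.1604)


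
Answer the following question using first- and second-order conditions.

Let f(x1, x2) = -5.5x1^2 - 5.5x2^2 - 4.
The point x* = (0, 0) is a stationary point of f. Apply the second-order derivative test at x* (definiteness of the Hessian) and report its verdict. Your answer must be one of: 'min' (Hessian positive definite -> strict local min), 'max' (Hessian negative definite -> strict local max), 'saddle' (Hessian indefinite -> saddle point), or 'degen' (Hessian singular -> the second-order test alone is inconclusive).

Compute the Hessian H = grad^2 f:
  H = [[-11, 0], [0, -11]]
Verify stationarity: grad f(x*) = H x* + g = (0, 0).
Eigenvalues of H: -11, -11.
Both eigenvalues < 0, so H is negative definite -> x* is a strict local max.

max


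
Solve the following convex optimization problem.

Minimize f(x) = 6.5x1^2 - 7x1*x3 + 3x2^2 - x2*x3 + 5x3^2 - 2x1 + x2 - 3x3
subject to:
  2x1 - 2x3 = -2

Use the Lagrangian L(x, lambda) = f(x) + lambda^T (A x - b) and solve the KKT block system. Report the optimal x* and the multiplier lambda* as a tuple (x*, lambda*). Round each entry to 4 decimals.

Form the Lagrangian:
  L(x, lambda) = (1/2) x^T Q x + c^T x + lambda^T (A x - b)
Stationarity (grad_x L = 0): Q x + c + A^T lambda = 0.
Primal feasibility: A x = b.

This gives the KKT block system:
  [ Q   A^T ] [ x     ]   [-c ]
  [ A    0  ] [ lambda ] = [ b ]

Solving the linear system:
  x*      = (0.2264, 0.0377, 1.2264)
  lambda* = (3.8208)
  f(x*)   = 1.7736

x* = (0.2264, 0.0377, 1.2264), lambda* = (3.8208)


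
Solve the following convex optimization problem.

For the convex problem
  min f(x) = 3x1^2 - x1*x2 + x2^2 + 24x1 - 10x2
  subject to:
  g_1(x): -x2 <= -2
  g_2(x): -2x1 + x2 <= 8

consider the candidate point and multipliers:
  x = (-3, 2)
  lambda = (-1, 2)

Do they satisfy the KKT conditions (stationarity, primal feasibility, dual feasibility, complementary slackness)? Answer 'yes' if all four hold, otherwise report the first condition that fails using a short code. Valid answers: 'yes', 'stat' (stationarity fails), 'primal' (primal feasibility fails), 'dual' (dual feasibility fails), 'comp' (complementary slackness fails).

Gradient of f: grad f(x) = Q x + c = (4, -3)
Constraint values g_i(x) = a_i^T x - b_i:
  g_1((-3, 2)) = 0
  g_2((-3, 2)) = 0
Stationarity residual: grad f(x) + sum_i lambda_i a_i = (0, 0)
  -> stationarity OK
Primal feasibility (all g_i <= 0): OK
Dual feasibility (all lambda_i >= 0): FAILS
Complementary slackness (lambda_i * g_i(x) = 0 for all i): OK

Verdict: the first failing condition is dual_feasibility -> dual.

dual
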